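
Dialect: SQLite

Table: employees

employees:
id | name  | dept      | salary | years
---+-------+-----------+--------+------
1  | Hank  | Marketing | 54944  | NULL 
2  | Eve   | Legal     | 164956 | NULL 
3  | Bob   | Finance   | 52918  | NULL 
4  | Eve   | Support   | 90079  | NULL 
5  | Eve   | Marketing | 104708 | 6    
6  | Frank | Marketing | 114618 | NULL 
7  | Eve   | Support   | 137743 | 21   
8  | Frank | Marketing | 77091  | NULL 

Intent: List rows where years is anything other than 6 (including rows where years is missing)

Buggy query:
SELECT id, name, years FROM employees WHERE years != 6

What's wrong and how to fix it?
Bug: 'years != 6' is unknown when years is NULL, so NULL rows are silently excluded

Fix: Add an explicit OR years IS NULL to include the missing-value rows

Corrected query:
SELECT id, name, years FROM employees WHERE years != 6 OR years IS NULL

Result:
id | name  | years
---+-------+------
1  | Hank  | NULL 
2  | Eve   | NULL 
3  | Bob   | NULL 
4  | Eve   | NULL 
6  | Frank | NULL 
7  | Eve   | 21   
8  | Frank | NULL 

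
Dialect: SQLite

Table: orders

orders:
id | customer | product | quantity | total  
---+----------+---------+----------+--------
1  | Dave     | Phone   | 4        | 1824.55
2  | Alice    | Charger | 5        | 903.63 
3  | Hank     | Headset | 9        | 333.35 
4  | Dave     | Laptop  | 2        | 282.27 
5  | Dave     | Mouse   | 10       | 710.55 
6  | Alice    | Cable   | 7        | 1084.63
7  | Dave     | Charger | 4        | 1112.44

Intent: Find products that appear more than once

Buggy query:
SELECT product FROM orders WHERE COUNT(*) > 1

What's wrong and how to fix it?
Bug: WHERE can't reference COUNT(*); aggregates are computed after WHERE

Fix: GROUP BY product, then filter groups with HAVING COUNT(*) > 1

Corrected query:
SELECT product FROM orders GROUP BY product HAVING COUNT(*) > 1

Result:
product
-------
Charger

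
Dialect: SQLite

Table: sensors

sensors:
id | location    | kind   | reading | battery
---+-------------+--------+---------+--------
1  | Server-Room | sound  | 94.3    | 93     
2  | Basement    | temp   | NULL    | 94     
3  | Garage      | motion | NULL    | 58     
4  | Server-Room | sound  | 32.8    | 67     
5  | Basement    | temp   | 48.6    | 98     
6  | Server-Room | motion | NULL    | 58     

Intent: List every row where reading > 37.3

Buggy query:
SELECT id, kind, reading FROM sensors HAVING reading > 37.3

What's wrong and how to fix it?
Bug: HAVING filters the output of aggregation, but this query has no GROUP BY and no aggregate functions, so SQLite rejects it (HAVING clause on a non-aggregate query); the condition here is per row

Fix: Use WHERE for row-level filtering

Corrected query:
SELECT id, kind, reading FROM sensors WHERE reading > 37.3

Result:
id | kind  | reading
---+-------+--------
1  | sound | 94.3   
5  | temp  | 48.6   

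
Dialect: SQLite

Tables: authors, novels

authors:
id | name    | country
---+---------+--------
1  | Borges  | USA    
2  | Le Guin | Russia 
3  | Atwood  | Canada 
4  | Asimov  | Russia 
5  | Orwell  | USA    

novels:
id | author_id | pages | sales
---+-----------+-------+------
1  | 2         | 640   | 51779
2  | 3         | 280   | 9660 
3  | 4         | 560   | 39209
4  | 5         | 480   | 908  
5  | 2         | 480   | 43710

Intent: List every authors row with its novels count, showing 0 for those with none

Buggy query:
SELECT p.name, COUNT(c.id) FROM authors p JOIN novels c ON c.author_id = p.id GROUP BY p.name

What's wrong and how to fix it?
Bug: INNER JOIN drops authors rows that have no matching novels rows

Fix: Use LEFT JOIN so parents without children still appear (COUNT(c.id) gives 0)

Corrected query:
SELECT p.name, COUNT(c.id) FROM authors p LEFT JOIN novels c ON c.author_id = p.id GROUP BY p.name

Result:
name    | COUNT(c.id)
--------+------------
Asimov  | 1          
Atwood  | 1          
Borges  | 0          
Le Guin | 2          
Orwell  | 1          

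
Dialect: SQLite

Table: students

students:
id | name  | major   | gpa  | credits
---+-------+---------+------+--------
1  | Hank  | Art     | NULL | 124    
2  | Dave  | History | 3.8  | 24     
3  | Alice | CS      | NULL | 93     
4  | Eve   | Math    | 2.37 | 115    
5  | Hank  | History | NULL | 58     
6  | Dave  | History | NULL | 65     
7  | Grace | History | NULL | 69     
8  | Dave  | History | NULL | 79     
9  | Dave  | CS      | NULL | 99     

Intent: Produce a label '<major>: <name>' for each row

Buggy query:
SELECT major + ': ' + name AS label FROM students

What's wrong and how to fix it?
Bug: SQLite uses || for string concatenation; + coerces text to numbers (yielding 0)

Fix: Use the || operator for string concatenation

Corrected query:
SELECT major || ': ' || name AS label FROM students

Result:
label         
--------------
Art: Hank     
History: Dave 
CS: Alice     
Math: Eve     
History: Hank 
History: Dave 
History: Grace
History: Dave 
CS: Dave      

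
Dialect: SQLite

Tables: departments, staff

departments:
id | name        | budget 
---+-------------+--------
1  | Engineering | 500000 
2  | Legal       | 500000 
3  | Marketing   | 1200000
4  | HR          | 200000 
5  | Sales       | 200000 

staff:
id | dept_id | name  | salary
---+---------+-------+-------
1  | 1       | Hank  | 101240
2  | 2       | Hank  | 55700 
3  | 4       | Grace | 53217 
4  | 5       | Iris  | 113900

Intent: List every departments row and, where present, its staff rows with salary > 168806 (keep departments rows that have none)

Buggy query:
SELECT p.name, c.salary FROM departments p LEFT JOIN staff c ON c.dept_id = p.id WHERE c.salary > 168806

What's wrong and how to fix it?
Bug: A WHERE condition on the right-hand table after LEFT JOIN drops unmatched parents

Fix: Move the right-table condition into the ON clause so unmatched parents are kept

Corrected query:
SELECT p.name, c.salary FROM departments p LEFT JOIN staff c ON c.dept_id = p.id AND c.salary > 168806

Result:
name        | salary
------------+-------
Engineering | NULL  
Legal       | NULL  
Marketing   | NULL  
HR          | NULL  
Sales       | NULL  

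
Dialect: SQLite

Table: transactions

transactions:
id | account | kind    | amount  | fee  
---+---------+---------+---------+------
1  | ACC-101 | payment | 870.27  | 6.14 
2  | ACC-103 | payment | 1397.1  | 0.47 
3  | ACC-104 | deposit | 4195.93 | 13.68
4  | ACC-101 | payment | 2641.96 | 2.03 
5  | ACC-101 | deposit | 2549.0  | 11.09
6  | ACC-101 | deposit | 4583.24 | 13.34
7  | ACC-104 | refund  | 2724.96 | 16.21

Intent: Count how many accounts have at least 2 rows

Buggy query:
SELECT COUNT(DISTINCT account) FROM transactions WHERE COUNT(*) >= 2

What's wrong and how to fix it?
Bug: COUNT(*) cannot appear in WHERE; the per-group count doesn't exist yet

Fix: Group first with HAVING COUNT(*) >= 2, then COUNT the resulting groups

Corrected query:
SELECT COUNT(*) FROM (SELECT account FROM transactions GROUP BY account HAVING COUNT(*) >= 2)

Result:
COUNT(*)
--------
2       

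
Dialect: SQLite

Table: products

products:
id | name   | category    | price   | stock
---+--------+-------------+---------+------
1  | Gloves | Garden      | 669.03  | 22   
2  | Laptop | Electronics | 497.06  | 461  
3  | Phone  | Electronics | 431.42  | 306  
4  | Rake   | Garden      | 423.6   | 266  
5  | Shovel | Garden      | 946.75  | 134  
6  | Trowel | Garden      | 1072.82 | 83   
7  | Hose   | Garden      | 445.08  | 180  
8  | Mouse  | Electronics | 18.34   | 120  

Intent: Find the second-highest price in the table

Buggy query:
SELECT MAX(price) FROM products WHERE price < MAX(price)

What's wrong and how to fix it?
Bug: MAX(price) on the right of the comparison is an aggregate-in-WHERE error

Fix: Put the inner MAX in a scalar subquery

Corrected query:
SELECT MAX(price) FROM products WHERE price < (SELECT MAX(price) FROM products)

Result:
MAX(price)
----------
946.75    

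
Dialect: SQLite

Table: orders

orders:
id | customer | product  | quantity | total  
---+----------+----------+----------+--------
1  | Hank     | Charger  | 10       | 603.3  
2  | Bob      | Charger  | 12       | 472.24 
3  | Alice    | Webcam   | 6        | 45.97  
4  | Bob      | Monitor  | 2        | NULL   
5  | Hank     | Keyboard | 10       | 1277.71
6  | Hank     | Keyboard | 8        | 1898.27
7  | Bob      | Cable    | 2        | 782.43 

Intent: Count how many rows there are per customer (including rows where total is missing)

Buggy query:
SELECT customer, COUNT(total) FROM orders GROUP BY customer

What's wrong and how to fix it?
Bug: COUNT(column) counts non-NULL values only; rows with NULL total aren't counted

Fix: Use COUNT(*) to count all rows regardless of NULL

Corrected query:
SELECT customer, COUNT(*) FROM orders GROUP BY customer

Result:
customer | COUNT(*)
---------+---------
Alice    | 1       
Bob      | 3       
Hank     | 3       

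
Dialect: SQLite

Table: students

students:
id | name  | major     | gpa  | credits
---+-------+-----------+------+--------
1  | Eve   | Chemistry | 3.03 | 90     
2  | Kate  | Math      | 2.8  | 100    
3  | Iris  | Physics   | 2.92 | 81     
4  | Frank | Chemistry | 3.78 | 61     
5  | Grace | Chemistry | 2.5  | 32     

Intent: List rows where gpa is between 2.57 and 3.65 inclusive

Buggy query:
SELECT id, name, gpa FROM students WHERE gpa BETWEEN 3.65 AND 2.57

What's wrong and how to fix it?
Bug: BETWEEN expects the lower bound first; with 3.65 AND 2.57 the range is empty

Fix: Swap the bounds so the smaller value comes first

Corrected query:
SELECT id, name, gpa FROM students WHERE gpa BETWEEN 2.57 AND 3.65

Result:
id | name | gpa 
---+------+-----
1  | Eve  | 3.03
2  | Kate | 2.8 
3  | Iris | 2.92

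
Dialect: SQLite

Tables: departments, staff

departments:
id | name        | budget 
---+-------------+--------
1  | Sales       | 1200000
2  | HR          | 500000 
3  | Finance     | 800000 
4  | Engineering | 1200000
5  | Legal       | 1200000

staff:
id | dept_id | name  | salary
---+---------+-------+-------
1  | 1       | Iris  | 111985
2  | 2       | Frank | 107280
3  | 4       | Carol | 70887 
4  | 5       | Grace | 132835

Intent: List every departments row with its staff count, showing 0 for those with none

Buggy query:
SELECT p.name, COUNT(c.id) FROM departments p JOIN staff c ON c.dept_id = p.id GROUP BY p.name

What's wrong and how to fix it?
Bug: INNER JOIN drops departments rows that have no matching staff rows

Fix: Switch to LEFT JOIN to retain unmatched parent rows

Corrected query:
SELECT p.name, COUNT(c.id) FROM departments p LEFT JOIN staff c ON c.dept_id = p.id GROUP BY p.name

Result:
name        | COUNT(c.id)
------------+------------
Engineering | 1          
Finance     | 0          
HR          | 1          
Legal       | 1          
Sales       | 1          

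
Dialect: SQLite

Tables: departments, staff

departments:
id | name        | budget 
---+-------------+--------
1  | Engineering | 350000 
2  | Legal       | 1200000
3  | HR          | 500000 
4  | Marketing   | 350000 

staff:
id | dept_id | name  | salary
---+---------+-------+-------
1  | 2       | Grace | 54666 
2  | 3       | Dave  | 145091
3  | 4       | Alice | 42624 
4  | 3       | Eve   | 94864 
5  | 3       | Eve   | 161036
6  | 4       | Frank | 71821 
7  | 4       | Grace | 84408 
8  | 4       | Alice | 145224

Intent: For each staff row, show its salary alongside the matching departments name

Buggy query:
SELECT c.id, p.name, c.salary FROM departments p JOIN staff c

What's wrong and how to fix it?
Bug: JOIN with no ON clause produces a cartesian product; every staff row pairs with every departments row

Fix: Specify the join condition linking the foreign key to the parent id

Corrected query:
SELECT c.id, p.name, c.salary FROM departments p JOIN staff c ON c.dept_id = p.id

Result:
id | name      | salary
---+-----------+-------
1  | Legal     | 54666 
2  | HR        | 145091
3  | Marketing | 42624 
4  | HR        | 94864 
5  | HR        | 161036
6  | Marketing | 71821 
7  | Marketing | 84408 
8  | Marketing | 145224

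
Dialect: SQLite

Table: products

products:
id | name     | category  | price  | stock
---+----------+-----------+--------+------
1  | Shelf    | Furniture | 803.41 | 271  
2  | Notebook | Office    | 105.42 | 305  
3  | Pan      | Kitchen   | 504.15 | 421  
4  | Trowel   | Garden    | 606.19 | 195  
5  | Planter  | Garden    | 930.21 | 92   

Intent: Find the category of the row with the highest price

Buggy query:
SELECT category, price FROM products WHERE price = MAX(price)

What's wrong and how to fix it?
Bug: WHERE is evaluated per row; an aggregate over the whole table isn't defined there

Fix: Use a subquery: WHERE price = (SELECT MAX(price) FROM products)

Corrected query:
SELECT category, price FROM products WHERE price = (SELECT MAX(price) FROM products)

Result:
category | price 
---------+-------
Garden   | 930.21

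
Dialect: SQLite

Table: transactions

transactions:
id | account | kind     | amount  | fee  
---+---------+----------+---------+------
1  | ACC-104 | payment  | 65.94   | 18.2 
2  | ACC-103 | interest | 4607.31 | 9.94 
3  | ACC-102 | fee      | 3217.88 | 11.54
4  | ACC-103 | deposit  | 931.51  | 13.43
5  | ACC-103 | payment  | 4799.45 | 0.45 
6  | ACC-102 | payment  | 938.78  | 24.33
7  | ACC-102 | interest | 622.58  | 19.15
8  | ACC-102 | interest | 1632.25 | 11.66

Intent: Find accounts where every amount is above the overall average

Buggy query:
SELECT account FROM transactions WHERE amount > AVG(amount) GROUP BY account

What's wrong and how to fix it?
Bug: WHERE evaluates per row before aggregation, so AVG() is unavailable

Fix: Compute the overall average in a scalar subquery and compare each group's MIN against it in HAVING

Corrected query:
SELECT account FROM transactions GROUP BY account HAVING MIN(amount) > (SELECT AVG(amount) FROM transactions)

Result:
(no rows)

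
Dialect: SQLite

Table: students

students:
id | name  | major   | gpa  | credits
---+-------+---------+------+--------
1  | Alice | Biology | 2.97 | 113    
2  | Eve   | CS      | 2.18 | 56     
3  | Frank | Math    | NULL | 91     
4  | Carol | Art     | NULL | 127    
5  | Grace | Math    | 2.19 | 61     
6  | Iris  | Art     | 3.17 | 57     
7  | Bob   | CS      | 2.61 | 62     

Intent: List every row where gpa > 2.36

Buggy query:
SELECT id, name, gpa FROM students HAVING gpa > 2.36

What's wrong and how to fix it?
Bug: HAVING filters the output of aggregation, but this query has no GROUP BY and no aggregate functions, so SQLite rejects it (HAVING clause on a non-aggregate query); the condition here is per row

Fix: Replace HAVING with WHERE since the condition applies to individual rows

Corrected query:
SELECT id, name, gpa FROM students WHERE gpa > 2.36

Result:
id | name  | gpa 
---+-------+-----
1  | Alice | 2.97
6  | Iris  | 3.17
7  | Bob   | 2.61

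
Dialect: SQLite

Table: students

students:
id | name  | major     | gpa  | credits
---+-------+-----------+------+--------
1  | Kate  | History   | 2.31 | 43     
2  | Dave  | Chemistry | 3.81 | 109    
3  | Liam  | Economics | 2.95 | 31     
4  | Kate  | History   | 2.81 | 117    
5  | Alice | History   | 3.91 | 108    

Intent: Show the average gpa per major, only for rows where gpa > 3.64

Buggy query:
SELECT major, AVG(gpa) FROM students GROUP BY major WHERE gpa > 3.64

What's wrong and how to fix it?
Bug: WHERE cannot follow GROUP BY

Fix: Move the WHERE clause before GROUP BY

Corrected query:
SELECT major, AVG(gpa) FROM students WHERE gpa > 3.64 GROUP BY major

Result:
major     | AVG(gpa)
----------+---------
Chemistry | 3.81    
History   | 3.91    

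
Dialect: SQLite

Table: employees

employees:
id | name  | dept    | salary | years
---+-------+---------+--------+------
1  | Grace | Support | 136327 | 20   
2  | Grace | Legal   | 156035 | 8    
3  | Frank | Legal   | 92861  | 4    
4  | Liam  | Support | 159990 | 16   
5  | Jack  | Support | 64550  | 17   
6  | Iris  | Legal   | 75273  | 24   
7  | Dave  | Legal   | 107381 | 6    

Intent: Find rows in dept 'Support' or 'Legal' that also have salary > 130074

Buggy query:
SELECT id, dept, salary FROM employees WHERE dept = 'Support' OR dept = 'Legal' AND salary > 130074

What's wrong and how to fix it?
Bug: Without parentheses, AND is evaluated before OR, so the salary filter only applies to the 'Legal' branch

Fix: Group the OR with parentheses (or use IN), then AND the threshold

Corrected query:
SELECT id, dept, salary FROM employees WHERE (dept = 'Support' OR dept = 'Legal') AND salary > 130074

Result:
id | dept    | salary
---+---------+-------
1  | Support | 136327
2  | Legal   | 156035
4  | Support | 159990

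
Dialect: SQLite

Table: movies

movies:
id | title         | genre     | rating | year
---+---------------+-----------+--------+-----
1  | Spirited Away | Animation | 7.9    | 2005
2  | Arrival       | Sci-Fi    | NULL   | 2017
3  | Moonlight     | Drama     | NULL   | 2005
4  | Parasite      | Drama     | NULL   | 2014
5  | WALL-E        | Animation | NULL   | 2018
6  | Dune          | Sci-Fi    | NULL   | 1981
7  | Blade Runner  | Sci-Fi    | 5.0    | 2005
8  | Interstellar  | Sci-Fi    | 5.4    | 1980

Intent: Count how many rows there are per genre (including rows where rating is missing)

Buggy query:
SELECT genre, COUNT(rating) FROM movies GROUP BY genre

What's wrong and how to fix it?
Bug: COUNT(rating) skips NULLs, so groups with missing rating are undercounted

Fix: Use COUNT(*) to count all rows regardless of NULL

Corrected query:
SELECT genre, COUNT(*) FROM movies GROUP BY genre

Result:
genre     | COUNT(*)
----------+---------
Animation | 2       
Drama     | 2       
Sci-Fi    | 4       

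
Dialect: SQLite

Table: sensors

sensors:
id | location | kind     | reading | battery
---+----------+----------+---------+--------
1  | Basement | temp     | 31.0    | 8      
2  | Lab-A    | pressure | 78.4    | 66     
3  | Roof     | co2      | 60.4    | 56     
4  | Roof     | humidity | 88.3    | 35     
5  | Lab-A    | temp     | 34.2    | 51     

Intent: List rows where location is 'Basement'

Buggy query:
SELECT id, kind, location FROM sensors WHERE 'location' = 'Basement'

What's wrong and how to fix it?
Bug: Single quotes denote string literals in SQL; the column name is being compared as a constant string

Fix: Remove the quotes around the column name (or use double quotes for an identifier)

Corrected query:
SELECT id, kind, location FROM sensors WHERE location = 'Basement'

Result:
id | kind | location
---+------+---------
1  | temp | Basement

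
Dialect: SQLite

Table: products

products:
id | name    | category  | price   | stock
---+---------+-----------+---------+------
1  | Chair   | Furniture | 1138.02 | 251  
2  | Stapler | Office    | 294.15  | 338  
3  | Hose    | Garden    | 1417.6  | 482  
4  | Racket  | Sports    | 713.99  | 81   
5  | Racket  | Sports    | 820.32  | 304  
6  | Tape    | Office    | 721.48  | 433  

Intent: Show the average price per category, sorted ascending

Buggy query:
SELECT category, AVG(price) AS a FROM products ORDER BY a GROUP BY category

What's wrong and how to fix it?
Bug: GROUP BY must precede ORDER BY

Fix: Move ORDER BY to the end, after GROUP BY

Corrected query:
SELECT category, AVG(price) AS a FROM products GROUP BY category ORDER BY a

Result:
category  | a      
----------+--------
Office    | 507.815
Sports    | 767.155
Furniture | 1138.02
Garden    | 1417.6 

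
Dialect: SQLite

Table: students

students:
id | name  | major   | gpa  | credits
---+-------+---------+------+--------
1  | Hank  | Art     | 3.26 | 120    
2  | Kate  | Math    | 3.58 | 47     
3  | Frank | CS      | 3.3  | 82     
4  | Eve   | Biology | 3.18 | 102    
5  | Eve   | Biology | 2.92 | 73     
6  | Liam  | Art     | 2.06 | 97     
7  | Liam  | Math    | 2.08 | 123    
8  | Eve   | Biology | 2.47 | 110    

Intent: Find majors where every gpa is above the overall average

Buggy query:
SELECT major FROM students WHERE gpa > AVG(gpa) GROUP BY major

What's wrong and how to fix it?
Bug: WHERE evaluates per row before aggregation, so AVG() is unavailable

Fix: Compute the overall average in a scalar subquery and compare each group's MIN against it in HAVING

Corrected query:
SELECT major FROM students GROUP BY major HAVING MIN(gpa) > (SELECT AVG(gpa) FROM students)

Result:
major
-----
CS   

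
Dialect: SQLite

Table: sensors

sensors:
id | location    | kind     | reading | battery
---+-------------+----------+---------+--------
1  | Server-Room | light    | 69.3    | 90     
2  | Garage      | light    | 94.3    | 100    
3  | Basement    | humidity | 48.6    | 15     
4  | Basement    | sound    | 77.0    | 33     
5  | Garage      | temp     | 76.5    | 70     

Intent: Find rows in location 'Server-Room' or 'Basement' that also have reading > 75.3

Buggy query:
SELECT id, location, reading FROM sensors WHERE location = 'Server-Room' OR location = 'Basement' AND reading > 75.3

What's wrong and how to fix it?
Bug: AND binds tighter than OR, so this parses as location = 'Server-Room' OR (location = 'Basement' AND reading > 75.3)

Fix: Add parentheses around the OR so the AND applies to both alternatives

Corrected query:
SELECT id, location, reading FROM sensors WHERE (location = 'Server-Room' OR location = 'Basement') AND reading > 75.3

Result:
id | location | reading
---+----------+--------
4  | Basement | 77     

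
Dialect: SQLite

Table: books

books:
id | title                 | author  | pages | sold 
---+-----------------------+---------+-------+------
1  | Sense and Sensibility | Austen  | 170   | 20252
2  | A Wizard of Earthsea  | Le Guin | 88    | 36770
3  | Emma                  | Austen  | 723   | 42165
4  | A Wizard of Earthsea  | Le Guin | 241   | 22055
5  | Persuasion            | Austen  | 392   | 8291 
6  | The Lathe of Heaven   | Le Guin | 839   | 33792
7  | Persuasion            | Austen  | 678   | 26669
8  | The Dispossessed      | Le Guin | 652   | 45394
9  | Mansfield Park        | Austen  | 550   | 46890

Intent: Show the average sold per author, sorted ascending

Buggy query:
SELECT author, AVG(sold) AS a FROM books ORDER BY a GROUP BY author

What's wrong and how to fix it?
Bug: GROUP BY must precede ORDER BY

Fix: Move ORDER BY to the end, after GROUP BY

Corrected query:
SELECT author, AVG(sold) AS a FROM books GROUP BY author ORDER BY a

Result:
author  | a       
--------+---------
Austen  | 28853.4 
Le Guin | 34502.75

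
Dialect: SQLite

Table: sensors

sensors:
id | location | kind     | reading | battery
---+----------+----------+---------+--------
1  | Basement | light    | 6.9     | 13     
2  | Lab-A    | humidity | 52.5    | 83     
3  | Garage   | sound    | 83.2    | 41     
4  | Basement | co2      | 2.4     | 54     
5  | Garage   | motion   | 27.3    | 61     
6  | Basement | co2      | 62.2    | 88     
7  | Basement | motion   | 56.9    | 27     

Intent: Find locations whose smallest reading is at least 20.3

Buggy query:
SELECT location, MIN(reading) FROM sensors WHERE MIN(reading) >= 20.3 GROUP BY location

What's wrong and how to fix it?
Bug: MIN() in WHERE is a misuse of aggregate

Fix: Replace WHERE with HAVING after the GROUP BY

Corrected query:
SELECT location, MIN(reading) FROM sensors GROUP BY location HAVING MIN(reading) >= 20.3

Result:
location | MIN(reading)
---------+-------------
Garage   | 27.3        
Lab-A    | 52.5        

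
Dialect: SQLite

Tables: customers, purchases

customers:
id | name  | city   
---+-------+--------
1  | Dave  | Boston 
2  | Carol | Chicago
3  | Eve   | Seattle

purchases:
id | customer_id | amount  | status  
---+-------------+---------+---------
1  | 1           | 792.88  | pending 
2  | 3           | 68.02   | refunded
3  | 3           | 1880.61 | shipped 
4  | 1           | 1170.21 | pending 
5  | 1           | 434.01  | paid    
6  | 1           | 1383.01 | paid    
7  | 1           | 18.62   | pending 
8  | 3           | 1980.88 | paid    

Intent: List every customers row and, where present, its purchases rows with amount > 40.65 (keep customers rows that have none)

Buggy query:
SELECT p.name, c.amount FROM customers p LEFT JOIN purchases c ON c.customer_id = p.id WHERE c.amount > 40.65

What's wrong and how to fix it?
Bug: A WHERE condition on the right-hand table after LEFT JOIN drops unmatched parents

Fix: Put 'c.amount > 40.65' in the JOIN's ON clause instead of WHERE

Corrected query:
SELECT p.name, c.amount FROM customers p LEFT JOIN purchases c ON c.customer_id = p.id AND c.amount > 40.65

Result:
name  | amount 
------+--------
Dave  | 434.01 
Dave  | 792.88 
Dave  | 1170.21
Dave  | 1383.01
Carol | NULL   
Eve   | 68.02  
Eve   | 1880.61
Eve   | 1980.88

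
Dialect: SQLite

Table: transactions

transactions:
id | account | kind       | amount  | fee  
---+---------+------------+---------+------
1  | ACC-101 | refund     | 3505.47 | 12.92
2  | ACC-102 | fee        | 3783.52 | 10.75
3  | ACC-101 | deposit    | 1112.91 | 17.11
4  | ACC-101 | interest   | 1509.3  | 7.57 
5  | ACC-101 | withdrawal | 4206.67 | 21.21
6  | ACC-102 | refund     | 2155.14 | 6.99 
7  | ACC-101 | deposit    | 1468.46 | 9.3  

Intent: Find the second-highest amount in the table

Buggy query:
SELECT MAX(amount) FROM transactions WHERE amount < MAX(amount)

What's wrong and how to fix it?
Bug: The inner MAX is an aggregate inside WHERE, which is not allowed

Fix: Put the inner MAX in a scalar subquery

Corrected query:
SELECT MAX(amount) FROM transactions WHERE amount < (SELECT MAX(amount) FROM transactions)

Result:
MAX(amount)
-----------
3783.52    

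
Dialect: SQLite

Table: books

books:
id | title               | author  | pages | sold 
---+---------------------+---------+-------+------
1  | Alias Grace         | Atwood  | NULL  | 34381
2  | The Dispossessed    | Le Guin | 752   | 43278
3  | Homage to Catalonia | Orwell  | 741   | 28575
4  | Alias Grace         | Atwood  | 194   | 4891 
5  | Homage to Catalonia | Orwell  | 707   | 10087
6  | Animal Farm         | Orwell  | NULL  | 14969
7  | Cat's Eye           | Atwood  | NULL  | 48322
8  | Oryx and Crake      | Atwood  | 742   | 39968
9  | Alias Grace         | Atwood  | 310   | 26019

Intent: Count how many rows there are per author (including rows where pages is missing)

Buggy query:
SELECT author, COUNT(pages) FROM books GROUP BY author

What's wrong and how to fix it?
Bug: COUNT(column) counts non-NULL values only; rows with NULL pages aren't counted

Fix: Use COUNT(*) to count all rows regardless of NULL

Corrected query:
SELECT author, COUNT(*) FROM books GROUP BY author

Result:
author  | COUNT(*)
--------+---------
Atwood  | 5       
Le Guin | 1       
Orwell  | 3       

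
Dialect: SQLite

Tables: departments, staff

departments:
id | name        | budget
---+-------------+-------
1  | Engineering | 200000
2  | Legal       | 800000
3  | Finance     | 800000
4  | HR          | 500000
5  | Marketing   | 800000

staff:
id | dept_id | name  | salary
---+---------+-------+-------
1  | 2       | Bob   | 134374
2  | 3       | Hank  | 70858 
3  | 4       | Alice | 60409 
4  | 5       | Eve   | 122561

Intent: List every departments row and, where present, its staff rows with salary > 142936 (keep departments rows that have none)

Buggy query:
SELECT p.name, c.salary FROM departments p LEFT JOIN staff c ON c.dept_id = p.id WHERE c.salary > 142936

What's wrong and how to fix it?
Bug: Filtering c.salary in WHERE discards the NULL rows produced by LEFT JOIN, turning it into an inner join

Fix: Move the right-table condition into the ON clause so unmatched parents are kept

Corrected query:
SELECT p.name, c.salary FROM departments p LEFT JOIN staff c ON c.dept_id = p.id AND c.salary > 142936

Result:
name        | salary
------------+-------
Engineering | NULL  
Legal       | NULL  
Finance     | NULL  
HR          | NULL  
Marketing   | NULL  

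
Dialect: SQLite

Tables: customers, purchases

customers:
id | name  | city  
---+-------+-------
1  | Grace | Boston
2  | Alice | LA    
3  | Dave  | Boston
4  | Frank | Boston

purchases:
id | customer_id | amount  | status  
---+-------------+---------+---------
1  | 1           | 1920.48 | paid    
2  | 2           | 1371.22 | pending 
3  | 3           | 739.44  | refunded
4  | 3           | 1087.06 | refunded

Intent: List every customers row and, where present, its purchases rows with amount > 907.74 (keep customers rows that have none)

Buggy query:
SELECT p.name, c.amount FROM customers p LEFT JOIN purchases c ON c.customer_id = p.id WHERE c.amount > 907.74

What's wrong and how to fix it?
Bug: A WHERE condition on the right-hand table after LEFT JOIN drops unmatched parents

Fix: Move the right-table condition into the ON clause so unmatched parents are kept

Corrected query:
SELECT p.name, c.amount FROM customers p LEFT JOIN purchases c ON c.customer_id = p.id AND c.amount > 907.74

Result:
name  | amount 
------+--------
Grace | 1920.48
Alice | 1371.22
Dave  | 1087.06
Frank | NULL   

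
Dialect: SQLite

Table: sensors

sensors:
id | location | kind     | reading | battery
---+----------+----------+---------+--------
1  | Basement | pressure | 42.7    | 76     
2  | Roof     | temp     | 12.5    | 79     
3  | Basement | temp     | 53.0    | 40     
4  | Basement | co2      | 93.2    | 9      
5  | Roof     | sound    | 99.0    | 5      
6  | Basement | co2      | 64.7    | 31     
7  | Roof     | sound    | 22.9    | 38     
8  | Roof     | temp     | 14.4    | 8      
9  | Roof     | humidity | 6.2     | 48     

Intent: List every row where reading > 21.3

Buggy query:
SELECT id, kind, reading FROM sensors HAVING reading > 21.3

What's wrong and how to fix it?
Bug: HAVING filters the output of aggregation, but this query has no GROUP BY and no aggregate functions, so SQLite rejects it (HAVING clause on a non-aggregate query); the condition here is per row

Fix: Replace HAVING with WHERE since the condition applies to individual rows

Corrected query:
SELECT id, kind, reading FROM sensors WHERE reading > 21.3

Result:
id | kind     | reading
---+----------+--------
1  | pressure | 42.7   
3  | temp     | 53     
4  | co2      | 93.2   
5  | sound    | 99     
6  | co2      | 64.7   
7  | sound    | 22.9   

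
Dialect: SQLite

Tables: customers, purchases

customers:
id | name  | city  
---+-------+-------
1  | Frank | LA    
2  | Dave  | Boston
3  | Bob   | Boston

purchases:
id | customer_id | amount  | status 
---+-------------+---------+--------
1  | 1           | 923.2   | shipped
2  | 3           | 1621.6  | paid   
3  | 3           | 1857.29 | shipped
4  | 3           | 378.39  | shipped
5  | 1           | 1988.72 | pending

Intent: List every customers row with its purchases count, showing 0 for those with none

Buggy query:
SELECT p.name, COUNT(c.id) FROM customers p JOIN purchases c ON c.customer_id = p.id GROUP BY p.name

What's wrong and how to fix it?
Bug: INNER JOIN drops customers rows that have no matching purchases rows

Fix: Switch to LEFT JOIN to retain unmatched parent rows

Corrected query:
SELECT p.name, COUNT(c.id) FROM customers p LEFT JOIN purchases c ON c.customer_id = p.id GROUP BY p.name

Result:
name  | COUNT(c.id)
------+------------
Bob   | 3          
Dave  | 0          
Frank | 2          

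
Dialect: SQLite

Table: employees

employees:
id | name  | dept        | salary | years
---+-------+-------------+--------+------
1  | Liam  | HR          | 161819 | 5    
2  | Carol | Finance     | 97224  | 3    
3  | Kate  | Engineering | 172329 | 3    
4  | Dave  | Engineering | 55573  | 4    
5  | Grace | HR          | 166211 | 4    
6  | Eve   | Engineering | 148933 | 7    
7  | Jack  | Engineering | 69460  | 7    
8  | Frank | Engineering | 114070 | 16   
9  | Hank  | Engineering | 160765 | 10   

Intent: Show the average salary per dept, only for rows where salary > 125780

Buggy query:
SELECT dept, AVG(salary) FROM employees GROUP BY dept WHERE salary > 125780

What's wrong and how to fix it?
Bug: Row-level WHERE must come before GROUP BY in the clause order

Fix: Move the WHERE clause before GROUP BY

Corrected query:
SELECT dept, AVG(salary) FROM employees WHERE salary > 125780 GROUP BY dept

Result:
dept        | AVG(salary)  
------------+--------------
Engineering | 160675.666667
HR          | 164015       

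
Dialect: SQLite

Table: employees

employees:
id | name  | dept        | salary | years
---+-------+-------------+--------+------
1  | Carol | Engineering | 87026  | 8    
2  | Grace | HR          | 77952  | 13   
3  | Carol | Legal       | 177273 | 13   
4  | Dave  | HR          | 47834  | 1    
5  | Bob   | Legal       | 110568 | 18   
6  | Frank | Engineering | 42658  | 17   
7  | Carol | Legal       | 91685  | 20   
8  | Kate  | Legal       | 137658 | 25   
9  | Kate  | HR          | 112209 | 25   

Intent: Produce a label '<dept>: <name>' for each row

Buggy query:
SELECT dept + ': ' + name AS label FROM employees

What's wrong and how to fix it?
Bug: '+' is numeric addition; on text columns SQLite converts them to 0 instead of concatenating

Fix: Use the || operator for string concatenation

Corrected query:
SELECT dept || ': ' || name AS label FROM employees

Result:
label             
------------------
Engineering: Carol
HR: Grace         
Legal: Carol      
HR: Dave          
Legal: Bob        
Engineering: Frank
Legal: Carol      
Legal: Kate       
HR: Kate          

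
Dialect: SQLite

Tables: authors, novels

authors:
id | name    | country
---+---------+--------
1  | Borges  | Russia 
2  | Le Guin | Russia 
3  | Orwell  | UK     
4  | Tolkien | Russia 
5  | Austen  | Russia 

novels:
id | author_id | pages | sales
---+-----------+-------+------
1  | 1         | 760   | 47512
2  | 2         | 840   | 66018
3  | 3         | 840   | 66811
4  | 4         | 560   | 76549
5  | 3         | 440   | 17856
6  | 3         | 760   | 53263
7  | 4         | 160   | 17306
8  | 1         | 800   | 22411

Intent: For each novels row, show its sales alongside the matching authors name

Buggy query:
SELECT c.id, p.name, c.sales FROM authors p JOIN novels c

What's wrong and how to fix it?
Bug: JOIN with no ON clause produces a cartesian product; every novels row pairs with every authors row

Fix: Specify the join condition linking the foreign key to the parent id

Corrected query:
SELECT c.id, p.name, c.sales FROM authors p JOIN novels c ON c.author_id = p.id

Result:
id | name    | sales
---+---------+------
1  | Borges  | 47512
2  | Le Guin | 66018
3  | Orwell  | 66811
4  | Tolkien | 76549
5  | Orwell  | 17856
6  | Orwell  | 53263
7  | Tolkien | 17306
8  | Borges  | 22411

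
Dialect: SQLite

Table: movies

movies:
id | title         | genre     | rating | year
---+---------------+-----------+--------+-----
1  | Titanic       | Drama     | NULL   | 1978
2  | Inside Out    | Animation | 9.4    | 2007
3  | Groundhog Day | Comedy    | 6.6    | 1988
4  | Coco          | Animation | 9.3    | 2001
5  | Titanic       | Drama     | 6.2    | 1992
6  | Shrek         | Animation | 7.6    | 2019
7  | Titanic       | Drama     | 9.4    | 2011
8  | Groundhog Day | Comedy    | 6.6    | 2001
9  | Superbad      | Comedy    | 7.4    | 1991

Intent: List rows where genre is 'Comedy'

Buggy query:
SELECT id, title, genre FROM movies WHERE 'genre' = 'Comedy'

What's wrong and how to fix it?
Bug: 'genre' in single quotes is a string literal, not the column; the comparison is literal-vs-literal and never true

Fix: Reference the column as genre without single quotes

Corrected query:
SELECT id, title, genre FROM movies WHERE genre = 'Comedy'

Result:
id | title         | genre 
---+---------------+-------
3  | Groundhog Day | Comedy
8  | Groundhog Day | Comedy
9  | Superbad      | Comedy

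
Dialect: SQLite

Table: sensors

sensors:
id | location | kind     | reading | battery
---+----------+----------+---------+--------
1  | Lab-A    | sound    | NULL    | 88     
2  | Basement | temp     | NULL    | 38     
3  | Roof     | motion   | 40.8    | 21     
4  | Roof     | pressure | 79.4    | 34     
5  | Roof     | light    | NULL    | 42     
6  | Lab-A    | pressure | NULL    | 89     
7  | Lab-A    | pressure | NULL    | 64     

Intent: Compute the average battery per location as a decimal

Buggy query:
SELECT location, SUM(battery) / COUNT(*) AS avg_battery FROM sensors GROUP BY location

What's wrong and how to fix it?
Bug: SUM(battery) and COUNT(*) are both integers; the division truncates the fractional part

Fix: Multiply by 1.0 (or CAST to REAL) to force floating-point division

Corrected query:
SELECT location, SUM(battery) * 1.0 / COUNT(*) AS avg_battery FROM sensors GROUP BY location

Result:
location | avg_battery
---------+------------
Basement | 38         
Lab-A    | 80.333333  
Roof     | 32.333333  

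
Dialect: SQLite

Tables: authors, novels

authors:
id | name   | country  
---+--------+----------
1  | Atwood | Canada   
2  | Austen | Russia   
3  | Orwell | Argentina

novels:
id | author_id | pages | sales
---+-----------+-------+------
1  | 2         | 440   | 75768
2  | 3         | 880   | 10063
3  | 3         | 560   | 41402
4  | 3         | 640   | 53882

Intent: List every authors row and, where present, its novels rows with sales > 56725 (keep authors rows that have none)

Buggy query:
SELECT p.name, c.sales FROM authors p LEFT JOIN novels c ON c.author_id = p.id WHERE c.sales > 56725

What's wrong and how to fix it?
Bug: Filtering c.sales in WHERE discards the NULL rows produced by LEFT JOIN, turning it into an inner join

Fix: Put 'c.sales > 56725' in the JOIN's ON clause instead of WHERE

Corrected query:
SELECT p.name, c.sales FROM authors p LEFT JOIN novels c ON c.author_id = p.id AND c.sales > 56725

Result:
name   | sales
-------+------
Atwood | NULL 
Austen | 75768
Orwell | NULL 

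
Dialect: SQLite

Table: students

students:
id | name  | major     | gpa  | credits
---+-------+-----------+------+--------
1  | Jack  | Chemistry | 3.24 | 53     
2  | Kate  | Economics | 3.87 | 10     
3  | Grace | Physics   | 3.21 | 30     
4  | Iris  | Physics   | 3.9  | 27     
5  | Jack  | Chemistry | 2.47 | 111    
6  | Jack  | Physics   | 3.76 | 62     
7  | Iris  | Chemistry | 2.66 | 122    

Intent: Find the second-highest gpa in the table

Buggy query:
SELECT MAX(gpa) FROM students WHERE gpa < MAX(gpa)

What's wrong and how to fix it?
Bug: The inner MAX is an aggregate inside WHERE, which is not allowed

Fix: Compute the overall MAX in a subquery, then take MAX of rows below it

Corrected query:
SELECT MAX(gpa) FROM students WHERE gpa < (SELECT MAX(gpa) FROM students)

Result:
MAX(gpa)
--------
3.87    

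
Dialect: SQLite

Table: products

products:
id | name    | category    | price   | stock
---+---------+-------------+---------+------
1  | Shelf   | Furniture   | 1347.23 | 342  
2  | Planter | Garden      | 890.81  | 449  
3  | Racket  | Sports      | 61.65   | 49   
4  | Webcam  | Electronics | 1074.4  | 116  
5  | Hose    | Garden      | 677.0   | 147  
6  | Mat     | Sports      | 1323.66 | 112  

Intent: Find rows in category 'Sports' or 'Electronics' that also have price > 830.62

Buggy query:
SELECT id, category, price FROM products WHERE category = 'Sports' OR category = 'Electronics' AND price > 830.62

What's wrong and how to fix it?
Bug: AND binds tighter than OR, so this parses as category = 'Sports' OR (category = 'Electronics' AND price > 830.62)

Fix: Add parentheses around the OR so the AND applies to both alternatives

Corrected query:
SELECT id, category, price FROM products WHERE (category = 'Sports' OR category = 'Electronics') AND price > 830.62

Result:
id | category    | price  
---+-------------+--------
4  | Electronics | 1074.4 
6  | Sports      | 1323.66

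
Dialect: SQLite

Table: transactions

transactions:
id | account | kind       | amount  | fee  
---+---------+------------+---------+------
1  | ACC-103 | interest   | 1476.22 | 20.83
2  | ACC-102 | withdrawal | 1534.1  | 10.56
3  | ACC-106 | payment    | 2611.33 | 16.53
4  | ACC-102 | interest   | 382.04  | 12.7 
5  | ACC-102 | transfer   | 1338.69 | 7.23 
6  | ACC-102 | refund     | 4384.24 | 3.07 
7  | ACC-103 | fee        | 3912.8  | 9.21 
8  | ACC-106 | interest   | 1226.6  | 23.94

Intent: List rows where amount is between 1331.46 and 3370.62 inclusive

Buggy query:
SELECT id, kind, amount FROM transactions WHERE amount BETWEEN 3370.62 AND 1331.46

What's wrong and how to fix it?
Bug: The bounds are reversed; BETWEEN a AND b requires a <= b to match anything

Fix: Write BETWEEN 1331.46 AND 3370.62

Corrected query:
SELECT id, kind, amount FROM transactions WHERE amount BETWEEN 1331.46 AND 3370.62

Result:
id | kind       | amount 
---+------------+--------
1  | interest   | 1476.22
2  | withdrawal | 1534.1 
3  | payment    | 2611.33
5  | transfer   | 1338.69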